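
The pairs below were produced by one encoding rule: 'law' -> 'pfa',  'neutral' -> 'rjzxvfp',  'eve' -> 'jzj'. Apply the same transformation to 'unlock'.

The shift depends on letter class: consonant l→p is +4, but vowel a→f is +5. Two shifts are in play — +5 for a/e/i/o/u, +4 for every other letter.
On unlock: u(vowel)+5=z, n(cons)+4=r, l(cons)+4=p, o(vowel)+5=t, c(cons)+4=g, k(cons)+4=o.

zrptgo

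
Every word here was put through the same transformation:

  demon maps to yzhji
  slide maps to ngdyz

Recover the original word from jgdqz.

olive

Compare letters: d→y is +21, e→z is +21, m→h is +21 — a constant shift. Every letter moves 21 places later in the alphabet, wrapping around z→a.
Undoing it on jgdqz: j−21=o, g−21=l, d−21=i, q−21=v, z−21=e.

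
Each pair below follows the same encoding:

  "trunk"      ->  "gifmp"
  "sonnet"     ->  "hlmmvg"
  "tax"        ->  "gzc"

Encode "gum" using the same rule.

Each pair mirrors across the alphabet (t↔g, r↔i, u↔f): positions sum to 25. Each letter is replaced by its mirror in the alphabet: a↔z, b↔y, c↔x, and so on (the Atbash cipher).
On gum: g↔t, u↔f, m↔n.

tfn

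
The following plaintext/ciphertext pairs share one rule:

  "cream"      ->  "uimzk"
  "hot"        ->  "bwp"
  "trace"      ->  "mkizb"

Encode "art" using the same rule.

bzi

The output letters match the input read backwards, each shifted +8: cream reversed is maerc. Two steps: reverse the string, then apply a Caesar shift of +8.
Applying it to art: reverse → tra; then shift: t+8=b, r+8=z, a+8=i.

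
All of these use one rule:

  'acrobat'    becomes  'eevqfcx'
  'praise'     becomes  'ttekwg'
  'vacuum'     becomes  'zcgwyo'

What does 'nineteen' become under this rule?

Shifts by position in acrobat: pos 0: a→e (+4), pos 1: c→e (+2), pos 2: r→v (+4), pos 3: o→q (+2) — repeating every 2. A repeating key of period 2 is used — shifts +4, +2 over and over.
For nineteen: n+4=r, i+2=k, n+4=r, e+2=g, t+4=x, e+2=g, e+4=i, n+2=p.

rkrgxgip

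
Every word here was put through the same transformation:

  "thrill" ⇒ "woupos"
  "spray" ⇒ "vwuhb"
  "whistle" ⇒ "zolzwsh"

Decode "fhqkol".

Shifts by position in thrill: pos 0: t→w (+3), pos 1: h→o (+7), pos 2: r→u (+3), pos 3: i→p (+7) — repeating every 2. It's a Vigenère-style cipher with numeric key [3,7]: position i shifts by key[i mod 2].
Undoing it on fhqkol: f−3=c, h−7=a, q−3=n, k−7=d, o−3=l, l−7=e.

candle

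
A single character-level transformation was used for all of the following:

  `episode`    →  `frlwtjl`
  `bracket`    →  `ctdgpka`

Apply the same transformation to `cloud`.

dnryi

In episode: e→f is +1, p→r is +2, i→l is +3, s→w is +4 — the shift increases by 1 each position. Letter i (0-indexed) is shifted by i+1, so successive shifts are 1, 2, 3, ….
Applying it to cloud: c+1=d, l+2=n, o+3=r, u+4=y, d+5=i.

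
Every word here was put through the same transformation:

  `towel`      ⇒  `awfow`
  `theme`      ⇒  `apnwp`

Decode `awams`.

Each letter shifts forward by (position + 7), i.e. 7, 8, 9, … — the shift grows by one for each successive letter.
Reversing it on awams: a−7=t, w−8=o, a−9=r, m−10=c, s−11=h.

torch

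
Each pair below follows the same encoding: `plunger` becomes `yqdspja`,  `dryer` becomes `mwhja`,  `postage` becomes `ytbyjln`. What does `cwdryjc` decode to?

A repeating key of period 2 is used — shifts +9, +5 over and over.
Reversing it on cwdryjc: c−9=t, w−5=r, d−9=u, r−5=m, y−9=p, j−5=e, c−9=t.

trumpet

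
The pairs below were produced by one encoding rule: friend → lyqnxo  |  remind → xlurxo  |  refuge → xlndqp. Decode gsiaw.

The shift increases by 1 at each position, starting from +6: 6, 7, 8, ….
Decoding gsiaw: g−6=a, s−7=l, i−8=a, a−9=r, w−10=m.

alarm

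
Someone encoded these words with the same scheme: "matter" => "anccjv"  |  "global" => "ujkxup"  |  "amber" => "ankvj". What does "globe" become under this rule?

The output letters match the input read backwards, each shifted +9: matter reversed is rettam. Two steps: reverse the string, then apply a Caesar shift of +9.
For globe: reverse → ebolg; then shift: e+9=n, b+9=k, o+9=x, l+9=u, g+9=p.

nkxup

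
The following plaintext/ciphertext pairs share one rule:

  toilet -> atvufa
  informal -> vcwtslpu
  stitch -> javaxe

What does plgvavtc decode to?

ambition

This is an affine cipher: with a=0,…,z=25, each position x becomes (17x+15) mod 26.
Decoding plgvavtc: p(15)→23·(15−15)≡0=a; l(11)→23·(11−15)≡12=m; g(6)→23·(6−15)≡1=b; v(21)→23·(21−15)≡8=i; a(0)→23·(0−15)≡19=t; v(21)→23·(21−15)≡8=i; t(19)→23·(19−15)≡14=o; c(2)→23·(2−15)≡13=n (all mod 26).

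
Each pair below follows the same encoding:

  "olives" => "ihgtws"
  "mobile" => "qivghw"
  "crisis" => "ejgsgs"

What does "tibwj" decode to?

o(14)→i(8) and l(11)→h(7) fit y≡9x+12 (mod 26); the inverse of 9 mod 26 is 3. Treating letters as 0–25, the rule is x ↦ 9x + 12 (mod 26).
Decoding tibwj: t(19)→3·(19−12)≡21=v; i(8)→3·(8−12)≡14=o; b(1)→3·(1−12)≡19=t; w(22)→3·(22−12)≡4=e; j(9)→3·(9−12)≡17=r (all mod 26).

voter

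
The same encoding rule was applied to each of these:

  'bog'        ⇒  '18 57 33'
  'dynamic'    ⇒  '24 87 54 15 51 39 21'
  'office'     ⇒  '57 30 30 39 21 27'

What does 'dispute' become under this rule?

b(#2)→18 and o(#15)→57: differences scale by 3, so n = 3·pos + 12. Each letter becomes 3×(its alphabet position, a=1..z=26) + 12.
On dispute: d=4→24, i=9→39, s=19→69, p=16→60, u=21→75, t=20→72, e=5→27.

24 39 69 60 75 72 27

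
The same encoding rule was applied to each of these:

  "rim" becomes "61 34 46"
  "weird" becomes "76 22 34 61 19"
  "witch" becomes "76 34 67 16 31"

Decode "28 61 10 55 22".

grape

r(#18)→61 and i(#9)→34: differences scale by 3, so n = 3·pos + 7. With a=1..z=26, the number is 3·pos + 7.
Undoing it on 28 61 10 55 22: 28→(28−7)÷3=7=g, 61→(61−7)÷3=18=r, 10→(10−7)÷3=1=a, 55→(55−7)÷3=16=p, 22→(22−7)÷3=5=e.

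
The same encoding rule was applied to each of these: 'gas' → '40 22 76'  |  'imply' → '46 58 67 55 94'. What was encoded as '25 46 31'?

The formula is n = 3×(alphabet index, a=1) + 19.
Undoing it on 25 46 31: 25→(25−19)÷3=2=b, 46→(46−19)÷3=9=i, 31→(31−19)÷3=4=d.

bid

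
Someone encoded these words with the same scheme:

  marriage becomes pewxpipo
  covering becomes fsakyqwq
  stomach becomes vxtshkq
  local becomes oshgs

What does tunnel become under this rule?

Letter i (0-indexed) is shifted by i+3, so successive shifts are 3, 4, 5, ….
On tunnel: t+3=w, u+4=y, n+5=s, n+6=t, e+7=l, l+8=t.

wystlt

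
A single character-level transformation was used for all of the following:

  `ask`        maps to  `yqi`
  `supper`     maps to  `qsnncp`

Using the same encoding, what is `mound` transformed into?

Compare letters: a→y is +24, s→q is +24, k→i is +24 — a constant shift. It's a constant shift of +24 (ROT24).
On mound: m+24=k, o+24=m, u+24=s, n+24=l, d+24=b.

kmslb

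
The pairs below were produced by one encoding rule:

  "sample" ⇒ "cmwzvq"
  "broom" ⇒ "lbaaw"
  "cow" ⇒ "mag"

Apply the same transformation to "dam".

The shift depends on letter class: consonant s→c is +10, but vowel a→m is +12. Two shifts are in play — +12 for a/e/i/o/u, +10 for every other letter.
Applying it to dam: d(cons)+10=n, a(vowel)+12=m, m(cons)+10=w.

nmw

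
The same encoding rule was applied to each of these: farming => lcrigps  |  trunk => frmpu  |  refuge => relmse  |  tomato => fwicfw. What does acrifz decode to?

warmth

Treating letters as 0–25, the rule is x ↦ 7x + 2 (mod 26).
Undoing it on acrifz: a(0)→15·(0−2)≡22=w; c(2)→15·(2−2)≡0=a; r(17)→15·(17−2)≡17=r; i(8)→15·(8−2)≡12=m; f(5)→15·(5−2)≡19=t; z(25)→15·(25−2)≡7=h (all mod 26).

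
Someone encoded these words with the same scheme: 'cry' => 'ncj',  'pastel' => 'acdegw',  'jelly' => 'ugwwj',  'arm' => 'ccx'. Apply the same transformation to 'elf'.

gwq

The shift depends on letter class: consonant c→n is +11, but vowel a→c is +2. The rule splits by letter class: vowels +2, consonants +11.
Applying it to elf: e(vowel)+2=g, l(cons)+11=w, f(cons)+11=q.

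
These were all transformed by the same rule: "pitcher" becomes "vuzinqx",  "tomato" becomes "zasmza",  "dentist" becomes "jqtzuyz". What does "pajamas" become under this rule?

The shift depends on letter class: consonant p→v is +6, but vowel i→u is +12. Two shifts are in play — +12 for a/e/i/o/u, +6 for every other letter.
For pajamas: p(cons)+6=v, a(vowel)+12=m, j(cons)+6=p, a(vowel)+12=m, m(cons)+6=s, a(vowel)+12=m, s(cons)+6=y.

vmpmsmy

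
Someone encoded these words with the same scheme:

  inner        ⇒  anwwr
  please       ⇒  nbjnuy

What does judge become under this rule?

Read the word backwards and shift each letter +9.
For judge: reverse → egduj; then shift: e+9=n, g+9=p, d+9=m, u+9=d, j+9=s.

npmds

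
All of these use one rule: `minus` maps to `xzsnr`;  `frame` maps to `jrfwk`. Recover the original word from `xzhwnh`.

circus

The output letters match the input read backwards, each shifted +5: minus reversed is sunim. Read the word backwards and shift each letter +5.
Reversing it on xzhwnh: shift back: x−5=s, z−5=u, h−5=c, w−5=r, n−5=i, h−5=c → sucric; then reverse → circus.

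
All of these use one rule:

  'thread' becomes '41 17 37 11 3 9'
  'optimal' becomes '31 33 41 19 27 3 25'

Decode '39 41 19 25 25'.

With a=1..z=26, the number is 2·pos + 1.
Undoing it on 39 41 19 25 25: 39→(39−1)÷2=19=s, 41→(41−1)÷2=20=t, 19→(19−1)÷2=9=i, 25→(25−1)÷2=12=l, 25→(25−1)÷2=12=l.

still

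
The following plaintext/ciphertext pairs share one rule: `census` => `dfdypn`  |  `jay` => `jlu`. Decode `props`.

hedge

The output letters match the input read backwards, each shifted +11: census reversed is susnec. The word is reversed, then every letter is shifted forward by 11.
Reversing it on props: shift back: p−11=e, r−11=g, o−11=d, p−11=e, s−11=h → egdeh; then reverse → hedge.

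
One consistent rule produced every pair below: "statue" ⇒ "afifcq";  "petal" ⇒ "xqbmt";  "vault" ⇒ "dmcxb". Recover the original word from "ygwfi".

Shifts by position in statue: pos 0: s→a (+8), pos 1: t→f (+12), pos 2: a→i (+8), pos 3: t→f (+12) — repeating every 2. It's a Vigenère-style cipher with numeric key [8,12]: position i shifts by key[i mod 2].
Undoing it on ygwfi: y−8=q, g−12=u, w−8=o, f−12=t, i−8=a.

quota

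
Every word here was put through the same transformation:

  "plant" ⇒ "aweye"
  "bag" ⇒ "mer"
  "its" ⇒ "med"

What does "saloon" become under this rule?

The shift depends on letter class: consonant p→a is +11, but vowel a→e is +4. Two shifts are in play — +4 for a/e/i/o/u, +11 for every other letter.
For saloon: s(cons)+11=d, a(vowel)+4=e, l(cons)+11=w, o(vowel)+4=s, o(vowel)+4=s, n(cons)+11=y.

dewssy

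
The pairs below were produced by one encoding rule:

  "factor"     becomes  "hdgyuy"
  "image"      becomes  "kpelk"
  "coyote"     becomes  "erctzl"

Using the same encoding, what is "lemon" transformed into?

In factor: f→h is +2, a→d is +3, c→g is +4, t→y is +5 — the shift increases by 1 each position. The shift increases by 1 at each position, starting from +2: 2, 3, 4, ….
Applying it to lemon: l+2=n, e+3=h, m+4=q, o+5=t, n+6=t.

nhqtt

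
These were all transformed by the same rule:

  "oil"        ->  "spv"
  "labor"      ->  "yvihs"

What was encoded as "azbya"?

The word is reversed, then every letter is shifted forward by 7.
Undoing it on azbya: shift back: a−7=t, z−7=s, b−7=u, y−7=r, a−7=t → tsurt; then reverse → trust.

trust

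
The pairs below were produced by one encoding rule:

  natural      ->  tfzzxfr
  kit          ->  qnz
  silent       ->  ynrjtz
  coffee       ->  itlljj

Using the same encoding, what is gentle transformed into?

mjtzrj

The shift depends on letter class: consonant n→t is +6, but vowel a→f is +5. Two shifts are in play — +5 for a/e/i/o/u, +6 for every other letter.
For gentle: g(cons)+6=m, e(vowel)+5=j, n(cons)+6=t, t(cons)+6=z, l(cons)+6=r, e(vowel)+5=j.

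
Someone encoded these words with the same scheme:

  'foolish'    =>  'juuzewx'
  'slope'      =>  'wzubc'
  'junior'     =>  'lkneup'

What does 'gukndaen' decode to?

mountain

f(5)→j(9) and o(14)→u(20) fit y≡7x+0 (mod 26); the inverse of 7 mod 26 is 15. This is an affine cipher: with a=0,…,z=25, each position x becomes (7x+0) mod 26.
Undoing it on gukndaen: g(6)→15·(6−0)≡12=m; u(20)→15·(20−0)≡14=o; k(10)→15·(10−0)≡20=u; n(13)→15·(13−0)≡13=n; d(3)→15·(3−0)≡19=t; a(0)→15·(0−0)≡0=a; e(4)→15·(4−0)≡8=i; n(13)→15·(13−0)≡13=n (all mod 26).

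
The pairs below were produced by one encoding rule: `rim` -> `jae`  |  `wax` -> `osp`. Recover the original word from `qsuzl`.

This is a Caesar cipher with shift 18.
Undoing it on qsuzl: q−18=y, s−18=a, u−18=c, z−18=h, l−18=t.

yacht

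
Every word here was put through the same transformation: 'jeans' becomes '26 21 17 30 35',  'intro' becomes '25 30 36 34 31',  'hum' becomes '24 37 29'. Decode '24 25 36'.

j is letter #10 and maps to 26: an offset of 16. Letters become their 1-based position plus 16 (so a→17, b→18, …).
Undoing it on 24 25 36: 24→(24−16)÷1=8=h, 25→(25−16)÷1=9=i, 36→(36−16)÷1=20=t.

hit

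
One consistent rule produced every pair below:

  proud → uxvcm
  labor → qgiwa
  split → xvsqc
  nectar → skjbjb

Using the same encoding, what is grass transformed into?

In proud: p→u is +5, r→x is +6, o→v is +7, u→c is +8 — the shift increases by 1 each position. The shift increases by 1 at each position, starting from +5: 5, 6, 7, ….
For grass: g+5=l, r+6=x, a+7=h, s+8=a, s+9=b.

lxhab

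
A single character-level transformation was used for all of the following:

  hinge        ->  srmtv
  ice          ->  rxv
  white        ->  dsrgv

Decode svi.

her

Each pair mirrors across the alphabet (h↔s, i↔r, n↔m): positions sum to 25. This is the alphabet-reversal cipher (Atbash): a becomes z, b becomes y, etc.
Undoing it on svi: s↔h, v↔e, i↔r.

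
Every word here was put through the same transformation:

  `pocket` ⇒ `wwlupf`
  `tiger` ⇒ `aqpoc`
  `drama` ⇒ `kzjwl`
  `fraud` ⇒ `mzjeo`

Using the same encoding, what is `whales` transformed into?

dpjvpe

In pocket: p→w is +7, o→w is +8, c→l is +9, k→u is +10 — the shift increases by 1 each position. Each letter shifts forward by (position + 7), i.e. 7, 8, 9, … — the shift grows by one for each successive letter.
Applying it to whales: w+7=d, h+8=p, a+9=j, l+10=v, e+11=p, s+12=e.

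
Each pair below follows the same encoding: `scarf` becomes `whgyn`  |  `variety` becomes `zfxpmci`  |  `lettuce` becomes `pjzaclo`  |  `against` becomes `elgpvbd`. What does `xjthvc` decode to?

tenant

In scarf: s→w is +4, c→h is +5, a→g is +6, r→y is +7 — the shift increases by 1 each position. Each letter shifts forward by (position + 4), i.e. 4, 5, 6, … — the shift grows by one for each successive letter.
Undoing it on xjthvc: x−4=t, j−5=e, t−6=n, h−7=a, v−8=n, c−9=t.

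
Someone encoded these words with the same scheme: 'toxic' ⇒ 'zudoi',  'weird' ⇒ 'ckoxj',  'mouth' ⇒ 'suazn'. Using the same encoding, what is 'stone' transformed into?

yzutk

Compare letters: t→z is +6, o→u is +6, x→d is +6 — a constant shift. It's a constant shift of +6 (ROT6).
Applying it to stone: s+6=y, t+6=z, o+6=u, n+6=t, e+6=k.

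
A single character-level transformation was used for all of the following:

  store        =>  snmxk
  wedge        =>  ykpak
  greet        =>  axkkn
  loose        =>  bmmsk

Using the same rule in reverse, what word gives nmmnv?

tooth

s(18)→s(18) and t(19)→n(13) fit y≡21x+4 (mod 26); the inverse of 21 mod 26 is 5. Each letter's alphabet position (a=0..z=25) is mapped through 21·x+4 mod 26 — an affine cipher.
Undoing it on nmmnv: n(13)→5·(13−4)≡19=t; m(12)→5·(12−4)≡14=o; m(12)→5·(12−4)≡14=o; n(13)→5·(13−4)≡19=t; v(21)→5·(21−4)≡7=h (all mod 26).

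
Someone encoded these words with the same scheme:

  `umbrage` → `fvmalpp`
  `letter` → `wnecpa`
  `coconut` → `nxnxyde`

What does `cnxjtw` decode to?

remain

Shifts by position in umbrage: pos 0: u→f (+11), pos 1: m→v (+9), pos 2: b→m (+11), pos 3: r→a (+9) — repeating every 2. The shifts repeat in a cycle of length 2: positions 0,1,… shift by +11, +9, then the pattern repeats.
Decoding cnxjtw: c−11=r, n−9=e, x−11=m, j−9=a, t−11=i, w−9=n.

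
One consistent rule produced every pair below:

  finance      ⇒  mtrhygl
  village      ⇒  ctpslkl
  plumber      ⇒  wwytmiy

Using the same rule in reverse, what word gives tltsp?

Shifts by position in finance: pos 0: f→m (+7), pos 1: i→t (+11), pos 2: n→r (+4), pos 3: a→h (+7), pos 4: n→y (+11), pos 5: c→g (+4) — repeating every 3. A repeating key of period 3 is used — shifts +7, +11, +4 over and over.
Reversing it on tltsp: t−7=m, l−11=a, t−4=p, s−7=l, p−11=e.

maple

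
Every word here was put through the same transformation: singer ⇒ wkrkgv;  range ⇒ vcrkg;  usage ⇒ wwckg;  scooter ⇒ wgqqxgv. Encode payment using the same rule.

The shift depends on letter class: consonant s→w is +4, but vowel i→k is +2. Vowels shift forward by 2 and consonants shift forward by 4.
On payment: p(cons)+4=t, a(vowel)+2=c, y(cons)+4=c, m(cons)+4=q, e(vowel)+2=g, n(cons)+4=r, t(cons)+4=x.

tccqgrx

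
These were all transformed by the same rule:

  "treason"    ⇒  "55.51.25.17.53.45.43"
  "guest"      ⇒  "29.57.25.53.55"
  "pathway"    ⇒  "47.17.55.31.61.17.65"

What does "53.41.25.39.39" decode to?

smell

The formula is n = 2×(alphabet index, a=1) + 15.
Decoding 53.41.25.39.39: 53→(53−15)÷2=19=s, 41→(41−15)÷2=13=m, 25→(25−15)÷2=5=e, 39→(39−15)÷2=12=l, 39→(39−15)÷2=12=l.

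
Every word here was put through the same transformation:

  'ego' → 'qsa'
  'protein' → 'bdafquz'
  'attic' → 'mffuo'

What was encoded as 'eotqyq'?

scheme

Compare letters: e→q is +12, g→s is +12, o→a is +12 — a constant shift. It's a constant shift of +12 (ROT12).
Undoing it on eotqyq: e−12=s, o−12=c, t−12=h, q−12=e, y−12=m, q−12=e.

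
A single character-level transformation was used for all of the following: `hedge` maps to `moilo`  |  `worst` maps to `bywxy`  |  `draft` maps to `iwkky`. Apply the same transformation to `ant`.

ksy

The shift depends on letter class: consonant h→m is +5, but vowel e→o is +10. Two shifts are in play — +10 for a/e/i/o/u, +5 for every other letter.
Applying it to ant: a(vowel)+10=k, n(cons)+5=s, t(cons)+5=y.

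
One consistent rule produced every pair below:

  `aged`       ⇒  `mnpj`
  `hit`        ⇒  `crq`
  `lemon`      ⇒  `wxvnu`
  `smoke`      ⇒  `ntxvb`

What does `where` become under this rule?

nanqf

The word is reversed, then every letter is shifted forward by 9.
For where: reverse → erehw; then shift: e+9=n, r+9=a, e+9=n, h+9=q, w+9=f.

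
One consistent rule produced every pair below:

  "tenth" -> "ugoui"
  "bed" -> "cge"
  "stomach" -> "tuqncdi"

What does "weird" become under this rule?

xgkse

The shift depends on letter class: consonant t→u is +1, but vowel e→g is +2. The rule splits by letter class: vowels +2, consonants +1.
On weird: w(cons)+1=x, e(vowel)+2=g, i(vowel)+2=k, r(cons)+1=s, d(cons)+1=e.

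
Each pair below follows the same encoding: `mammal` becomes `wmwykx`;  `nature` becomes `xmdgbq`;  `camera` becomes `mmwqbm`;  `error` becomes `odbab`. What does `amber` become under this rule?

kylqb

Shifts by position in mammal: pos 0: m→w (+10), pos 1: a→m (+12), pos 2: m→w (+10), pos 3: m→y (+12) — repeating every 2. A repeating key of period 2 is used — shifts +10, +12 over and over.
For amber: a+10=k, m+12=y, b+10=l, e+12=q, r+10=b.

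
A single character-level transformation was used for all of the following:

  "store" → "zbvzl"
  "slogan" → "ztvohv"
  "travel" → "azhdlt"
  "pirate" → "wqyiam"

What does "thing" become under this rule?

appvn

The shifts repeat in a cycle of length 2: positions 0,1,… shift by +7, +8, then the pattern repeats.
For thing: t+7=a, h+8=p, i+7=p, n+8=v, g+7=n.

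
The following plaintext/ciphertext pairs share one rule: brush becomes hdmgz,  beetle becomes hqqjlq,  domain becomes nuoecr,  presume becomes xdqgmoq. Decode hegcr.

basin

b(1)→h(7) and r(17)→d(3) fit y≡3x+4 (mod 26); the inverse of 3 mod 26 is 9. This is an affine cipher: with a=0,…,z=25, each position x becomes (3x+4) mod 26.
Decoding hegcr: h(7)→9·(7−4)≡1=b; e(4)→9·(4−4)≡0=a; g(6)→9·(6−4)≡18=s; c(2)→9·(2−4)≡8=i; r(17)→9·(17−4)≡13=n (all mod 26).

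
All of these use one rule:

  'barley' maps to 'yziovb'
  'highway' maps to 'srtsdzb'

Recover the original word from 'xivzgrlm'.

This is the alphabet-reversal cipher (Atbash): a becomes z, b becomes y, etc.
Reversing it on xivzgrlm: x↔c, i↔r, v↔e, z↔a, g↔t, r↔i, l↔o, m↔n.

creation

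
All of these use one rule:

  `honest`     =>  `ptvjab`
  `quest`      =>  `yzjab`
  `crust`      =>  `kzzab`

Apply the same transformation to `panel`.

Vowels shift forward by 5 and consonants shift forward by 8.
Applying it to panel: p(cons)+8=x, a(vowel)+5=f, n(cons)+8=v, e(vowel)+5=j, l(cons)+8=t.

xfvjt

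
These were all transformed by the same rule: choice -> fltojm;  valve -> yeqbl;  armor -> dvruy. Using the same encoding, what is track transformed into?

wvfir

In choice: c→f is +3, h→l is +4, o→t is +5, i→o is +6 — the shift increases by 1 each position. Letter i (0-indexed) is shifted by i+3, so successive shifts are 3, 4, 5, ….
On track: t+3=w, r+4=v, a+5=f, c+6=i, k+7=r.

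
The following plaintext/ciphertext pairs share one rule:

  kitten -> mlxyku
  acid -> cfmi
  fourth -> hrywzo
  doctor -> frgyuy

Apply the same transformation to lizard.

nldfxk

Each letter shifts forward by (position + 2), i.e. 2, 3, 4, … — the shift grows by one for each successive letter.
Applying it to lizard: l+2=n, i+3=l, z+4=d, a+5=f, r+6=x, d+7=k.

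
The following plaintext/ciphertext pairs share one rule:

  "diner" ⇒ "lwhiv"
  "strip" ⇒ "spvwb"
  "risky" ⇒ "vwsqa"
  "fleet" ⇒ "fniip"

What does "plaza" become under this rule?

d(3)→l(11) and i(8)→w(22) fit y≡23x+20 (mod 26); the inverse of 23 mod 26 is 17. This is an affine cipher: with a=0,…,z=25, each position x becomes (23x+20) mod 26.
For plaza: p(15)→23·15+20≡1=b; l(11)→23·11+20≡13=n; a(0)→23·0+20≡20=u; z(25)→23·25+20≡23=x; a(0)→23·0+20≡20=u (all mod 26).

bnuxu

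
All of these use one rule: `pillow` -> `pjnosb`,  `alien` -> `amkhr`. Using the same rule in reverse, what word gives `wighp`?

In pillow: p→p is +0, i→j is +1, l→n is +2, l→o is +3 — the shift increases by 1 each position. The shift increases by 1 at each position, starting from +0: 0, 1, 2, ….
Reversing it on wighp: w−0=w, i−1=h, g−2=e, h−3=e, p−4=l.

wheel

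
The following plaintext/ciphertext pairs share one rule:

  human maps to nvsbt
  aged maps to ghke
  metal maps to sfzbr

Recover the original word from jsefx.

dryer

A repeating key of period 2 is used — shifts +6, +1 over and over.
Reversing it on jsefx: j−6=d, s−1=r, e−6=y, f−1=e, x−6=r.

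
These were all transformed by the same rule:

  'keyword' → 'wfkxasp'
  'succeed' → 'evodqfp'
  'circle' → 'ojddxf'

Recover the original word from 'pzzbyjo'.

dynamic

Shifts by position in keyword: pos 0: k→w (+12), pos 1: e→f (+1), pos 2: y→k (+12), pos 3: w→x (+1) — repeating every 2. The shifts repeat in a cycle of length 2: positions 0,1,… shift by +12, +1, then the pattern repeats.
Undoing it on pzzbyjo: p−12=d, z−1=y, z−12=n, b−1=a, y−12=m, j−1=i, o−12=c.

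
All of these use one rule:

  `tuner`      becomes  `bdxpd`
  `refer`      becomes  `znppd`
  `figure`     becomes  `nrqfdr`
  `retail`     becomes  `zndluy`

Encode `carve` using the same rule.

The shift increases by 1 at each position, starting from +8: 8, 9, 10, ….
On carve: c+8=k, a+9=j, r+10=b, v+11=g, e+12=q.

kjbgq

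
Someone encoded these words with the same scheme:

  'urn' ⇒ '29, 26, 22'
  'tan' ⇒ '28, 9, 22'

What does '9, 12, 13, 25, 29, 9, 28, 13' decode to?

adequate

The number is (letter's place in the alphabet, a=1) + 8.
Undoing it on 9, 12, 13, 25, 29, 9, 28, 13: 9→(9−8)÷1=1=a, 12→(12−8)÷1=4=d, 13→(13−8)÷1=5=e, 25→(25−8)÷1=17=q, 29→(29−8)÷1=21=u, 9→(9−8)÷1=1=a, 28→(28−8)÷1=20=t, 13→(13−8)÷1=5=e.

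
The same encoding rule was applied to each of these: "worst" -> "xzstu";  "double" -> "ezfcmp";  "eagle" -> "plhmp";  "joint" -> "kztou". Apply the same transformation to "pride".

qstep

The shift depends on letter class: consonant w→x is +1, but vowel o→z is +11. Vowels shift forward by 11 and consonants shift forward by 1.
On pride: p(cons)+1=q, r(cons)+1=s, i(vowel)+11=t, d(cons)+1=e, e(vowel)+11=p.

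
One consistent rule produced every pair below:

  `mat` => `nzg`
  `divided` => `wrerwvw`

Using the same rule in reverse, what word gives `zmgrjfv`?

Each pair mirrors across the alphabet (m↔n, a↔z, t↔g): positions sum to 25. Each letter is replaced by its mirror in the alphabet: a↔z, b↔y, c↔x, and so on (the Atbash cipher).
Decoding zmgrjfv: z↔a, m↔n, g↔t, r↔i, j↔q, f↔u, v↔e.

antique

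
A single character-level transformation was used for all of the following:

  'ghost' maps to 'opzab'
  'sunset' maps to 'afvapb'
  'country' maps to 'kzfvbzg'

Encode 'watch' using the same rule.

The shift depends on letter class: consonant g→o is +8, but vowel o→z is +11. The rule splits by letter class: vowels +11, consonants +8.
Applying it to watch: w(cons)+8=e, a(vowel)+11=l, t(cons)+8=b, c(cons)+8=k, h(cons)+8=p.

elbkp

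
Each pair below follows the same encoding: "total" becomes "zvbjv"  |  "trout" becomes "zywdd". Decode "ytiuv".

small

In total: t→z is +6, o→v is +7, t→b is +8, a→j is +9 — the shift increases by 1 each position. Each letter shifts forward by (position + 6), i.e. 6, 7, 8, … — the shift grows by one for each successive letter.
Reversing it on ytiuv: y−6=s, t−7=m, i−8=a, u−9=l, v−10=l.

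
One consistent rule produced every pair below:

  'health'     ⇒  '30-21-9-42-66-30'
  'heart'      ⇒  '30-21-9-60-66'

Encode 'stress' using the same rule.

h(#8)→30 and e(#5)→21: differences scale by 3, so n = 3·pos + 6. With a=1..z=26, the number is 3·pos + 6.
On stress: s=19→63, t=20→66, r=18→60, e=5→21, s=19→63, s=19→63.

63-66-60-21-63-63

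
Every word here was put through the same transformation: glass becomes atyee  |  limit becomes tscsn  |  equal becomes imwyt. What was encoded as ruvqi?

force

Treating letters as 0–25, the rule is x ↦ 9x + 24 (mod 26).
Reversing it on ruvqi: r(17)→3·(17−24)≡5=f; u(20)→3·(20−24)≡14=o; v(21)→3·(21−24)≡17=r; q(16)→3·(16−24)≡2=c; i(8)→3·(8−24)≡4=e (all mod 26).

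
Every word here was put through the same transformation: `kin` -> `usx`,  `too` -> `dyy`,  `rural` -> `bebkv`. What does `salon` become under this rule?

ckvyx

Compare letters: k→u is +10, i→s is +10, n→x is +10 — a constant shift. Every letter moves 10 places later in the alphabet, wrapping around z→a.
Applying it to salon: s+10=c, a+10=k, l+10=v, o+10=y, n+10=x.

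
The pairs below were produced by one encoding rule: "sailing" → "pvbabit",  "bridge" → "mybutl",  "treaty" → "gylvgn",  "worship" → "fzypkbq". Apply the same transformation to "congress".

s(18)→p(15) and a(0)→v(21) fit y≡17x+21 (mod 26); the inverse of 17 mod 26 is 23. Treating letters as 0–25, the rule is x ↦ 17x + 21 (mod 26).
On congress: c(2)→17·2+21≡3=d; o(14)→17·14+21≡25=z; n(13)→17·13+21≡8=i; g(6)→17·6+21≡19=t; r(17)→17·17+21≡24=y; e(4)→17·4+21≡11=l; s(18)→17·18+21≡15=p; s(18)→17·18+21≡15=p (all mod 26).

dzitylpp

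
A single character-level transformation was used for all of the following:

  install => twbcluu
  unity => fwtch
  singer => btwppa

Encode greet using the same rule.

Two shifts are in play — +11 for a/e/i/o/u, +9 for every other letter.
Applying it to greet: g(cons)+9=p, r(cons)+9=a, e(vowel)+11=p, e(vowel)+11=p, t(cons)+9=c.

pappc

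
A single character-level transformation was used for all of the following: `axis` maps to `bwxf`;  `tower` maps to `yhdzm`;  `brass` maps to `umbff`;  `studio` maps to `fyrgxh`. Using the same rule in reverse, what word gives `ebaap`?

Each letter's alphabet position (a=0..z=25) is mapped through 19·x+1 mod 26 — an affine cipher.
Undoing it on ebaap: e(4)→11·(4−1)≡7=h; b(1)→11·(1−1)≡0=a; a(0)→11·(0−1)≡15=p; a(0)→11·(0−1)≡15=p; p(15)→11·(15−1)≡24=y (all mod 26).

happy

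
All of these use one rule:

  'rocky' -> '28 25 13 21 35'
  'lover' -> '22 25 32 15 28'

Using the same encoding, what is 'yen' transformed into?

35 15 24

r is letter #18 and maps to 28: an offset of 10. Letters become their 1-based position plus 10 (so a→11, b→12, …).
For yen: y=25→35, e=5→15, n=14→24.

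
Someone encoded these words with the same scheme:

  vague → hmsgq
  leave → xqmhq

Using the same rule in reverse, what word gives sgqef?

guest

Compare letters: v→h is +12, a→m is +12, g→s is +12 — a constant shift. It's a constant shift of +12 (ROT12).
Reversing it on sgqef: s−12=g, g−12=u, q−12=e, e−12=s, f−12=t.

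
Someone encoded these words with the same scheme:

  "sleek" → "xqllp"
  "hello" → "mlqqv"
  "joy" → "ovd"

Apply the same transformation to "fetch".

klyhm

The shift depends on letter class: consonant s→x is +5, but vowel e→l is +7. Two shifts are in play — +7 for a/e/i/o/u, +5 for every other letter.
For fetch: f(cons)+5=k, e(vowel)+7=l, t(cons)+5=y, c(cons)+5=h, h(cons)+5=m.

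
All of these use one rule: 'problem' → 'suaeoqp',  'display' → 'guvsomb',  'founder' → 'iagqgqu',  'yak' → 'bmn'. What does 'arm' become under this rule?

mup

The shift depends on letter class: consonant p→s is +3, but vowel o→a is +12. Vowels shift forward by 12 and consonants shift forward by 3.
For arm: a(vowel)+12=m, r(cons)+3=u, m(cons)+3=p.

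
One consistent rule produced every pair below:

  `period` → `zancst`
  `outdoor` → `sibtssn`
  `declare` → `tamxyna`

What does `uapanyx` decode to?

several

p(15)→z(25) and e(4)→a(0) fit y≡7x+24 (mod 26); the inverse of 7 mod 26 is 15. Treating letters as 0–25, the rule is x ↦ 7x + 24 (mod 26).
Reversing it on uapanyx: u(20)→15·(20−24)≡18=s; a(0)→15·(0−24)≡4=e; p(15)→15·(15−24)≡21=v; a(0)→15·(0−24)≡4=e; n(13)→15·(13−24)≡17=r; y(24)→15·(24−24)≡0=a; x(23)→15·(23−24)≡11=l (all mod 26).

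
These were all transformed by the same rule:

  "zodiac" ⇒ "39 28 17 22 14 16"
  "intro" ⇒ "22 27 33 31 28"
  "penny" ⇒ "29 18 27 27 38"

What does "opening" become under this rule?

z is letter #26 and maps to 39: an offset of 13. Each letter is replaced by its alphabet position (a=1..z=26) + 13.
For opening: o=15→28, p=16→29, e=5→18, n=14→27, i=9→22, n=14→27, g=7→20.

28 29 18 27 22 27 20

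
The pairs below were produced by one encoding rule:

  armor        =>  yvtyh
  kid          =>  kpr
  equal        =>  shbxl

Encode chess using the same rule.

zzloj

The output letters match the input read backwards, each shifted +7: armor reversed is romra. Read the word backwards and shift each letter +7.
Applying it to chess: reverse → ssehc; then shift: s+7=z, s+7=z, e+7=l, h+7=o, c+7=j.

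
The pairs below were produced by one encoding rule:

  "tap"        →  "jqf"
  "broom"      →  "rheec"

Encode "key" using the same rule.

Compare letters: t→j is +16, a→q is +16, p→f is +16 — a constant shift. Every letter moves 16 places later in the alphabet, wrapping around z→a.
Applying it to key: k+16=a, e+16=u, y+16=o.

auo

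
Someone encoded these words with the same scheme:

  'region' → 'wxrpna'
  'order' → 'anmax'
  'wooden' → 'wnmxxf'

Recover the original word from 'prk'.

The output letters match the input read backwards, each shifted +9: region reversed is noiger. The word is reversed, then every letter is shifted forward by 9.
Reversing it on prk: shift back: p−9=g, r−9=i, k−9=b → gib; then reverse → big.

big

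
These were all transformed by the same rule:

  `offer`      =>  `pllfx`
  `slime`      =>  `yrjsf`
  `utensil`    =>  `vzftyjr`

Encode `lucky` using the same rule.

The shift depends on letter class: consonant f→l is +6, but vowel o→p is +1. Two shifts are in play — +1 for a/e/i/o/u, +6 for every other letter.
For lucky: l(cons)+6=r, u(vowel)+1=v, c(cons)+6=i, k(cons)+6=q, y(cons)+6=e.

rviqe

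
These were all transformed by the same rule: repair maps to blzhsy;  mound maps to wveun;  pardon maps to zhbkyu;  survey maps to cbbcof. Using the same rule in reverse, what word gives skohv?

ideal

A repeating key of period 2 is used — shifts +10, +7 over and over.
Decoding skohv: s−10=i, k−7=d, o−10=e, h−7=a, v−10=l.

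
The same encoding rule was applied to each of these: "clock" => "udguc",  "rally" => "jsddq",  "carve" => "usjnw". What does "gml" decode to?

out

Compare letters: c→u is +18, l→d is +18, o→g is +18 — a constant shift. Each letter is shifted forward by 18 in the alphabet (a Caesar shift of +18).
Undoing it on gml: g−18=o, m−18=u, l−18=t.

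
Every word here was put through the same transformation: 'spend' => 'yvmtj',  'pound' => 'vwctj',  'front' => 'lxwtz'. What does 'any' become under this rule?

ite

The shift depends on letter class: consonant s→y is +6, but vowel e→m is +8. The rule splits by letter class: vowels +8, consonants +6.
On any: a(vowel)+8=i, n(cons)+6=t, y(cons)+6=e.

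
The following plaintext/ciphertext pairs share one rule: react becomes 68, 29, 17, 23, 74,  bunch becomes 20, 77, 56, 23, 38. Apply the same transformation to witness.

r(#18)→68 and e(#5)→29: differences scale by 3, so n = 3·pos + 14. Each letter becomes 3×(its alphabet position, a=1..z=26) + 14.
For witness: w=23→83, i=9→41, t=20→74, n=14→56, e=5→29, s=19→71, s=19→71.

83, 41, 74, 56, 29, 71, 71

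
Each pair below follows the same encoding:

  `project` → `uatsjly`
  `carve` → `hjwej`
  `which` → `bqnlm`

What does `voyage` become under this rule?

axdjln

Shifts by position in project: pos 0: p→u (+5), pos 1: r→a (+9), pos 2: o→t (+5), pos 3: j→s (+9) — repeating every 2. The shifts repeat in a cycle of length 2: positions 0,1,… shift by +5, +9, then the pattern repeats.
On voyage: v+5=a, o+9=x, y+5=d, a+9=j, g+5=l, e+9=n.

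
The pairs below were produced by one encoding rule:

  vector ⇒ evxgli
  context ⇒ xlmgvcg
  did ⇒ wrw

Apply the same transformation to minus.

nrmfh

Each letter is replaced by its mirror in the alphabet: a↔z, b↔y, c↔x, and so on (the Atbash cipher).
On minus: m↔n, i↔r, n↔m, u↔f, s↔h.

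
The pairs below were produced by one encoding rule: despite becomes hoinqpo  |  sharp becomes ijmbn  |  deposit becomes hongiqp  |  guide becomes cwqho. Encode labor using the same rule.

d(3)→h(7) and e(4)→o(14) fit y≡7x+12 (mod 26); the inverse of 7 mod 26 is 15. Treating letters as 0–25, the rule is x ↦ 7x + 12 (mod 26).
For labor: l(11)→7·11+12≡11=l; a(0)→7·0+12≡12=m; b(1)→7·1+12≡19=t; o(14)→7·14+12≡6=g; r(17)→7·17+12≡1=b (all mod 26).

lmtgb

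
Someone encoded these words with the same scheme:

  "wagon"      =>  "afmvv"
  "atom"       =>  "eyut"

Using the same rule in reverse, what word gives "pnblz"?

In wagon: w→a is +4, a→f is +5, g→m is +6, o→v is +7 — the shift increases by 1 each position. Letter i (0-indexed) is shifted by i+4, so successive shifts are 4, 5, 6, ….
Undoing it on pnblz: p−4=l, n−5=i, b−6=v, l−7=e, z−8=r.

liver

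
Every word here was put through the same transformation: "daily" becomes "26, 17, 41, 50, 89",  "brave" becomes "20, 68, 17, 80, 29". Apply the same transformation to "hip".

d(#4)→26 and a(#1)→17: differences scale by 3, so n = 3·pos + 14. With a=1..z=26, the number is 3·pos + 14.
Applying it to hip: h=8→38, i=9→41, p=16→62.

38, 41, 62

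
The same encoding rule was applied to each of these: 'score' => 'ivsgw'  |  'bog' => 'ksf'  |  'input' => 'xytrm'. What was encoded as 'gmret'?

panic

The output letters match the input read backwards, each shifted +4: score reversed is erocs. Two steps: reverse the string, then apply a Caesar shift of +4.
Undoing it on gmret: shift back: g−4=c, m−4=i, r−4=n, e−4=a, t−4=p → cinap; then reverse → panic.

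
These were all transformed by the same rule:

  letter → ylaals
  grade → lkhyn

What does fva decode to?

toy

Two steps: reverse the string, then apply a Caesar shift of +7.
Undoing it on fva: shift back: f−7=y, v−7=o, a−7=t → yot; then reverse → toy.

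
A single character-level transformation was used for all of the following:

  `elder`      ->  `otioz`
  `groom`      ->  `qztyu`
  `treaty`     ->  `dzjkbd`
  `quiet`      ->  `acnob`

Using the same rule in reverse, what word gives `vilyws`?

lagoon

Shifts by position in elder: pos 0: e→o (+10), pos 1: l→t (+8), pos 2: d→i (+5), pos 3: e→o (+10), pos 4: r→z (+8) — repeating every 3. The shifts repeat in a cycle of length 3: positions 0,1,… shift by +10, +8, +5, then the pattern repeats.
Undoing it on vilyws: v−10=l, i−8=a, l−5=g, y−10=o, w−8=o, s−5=n.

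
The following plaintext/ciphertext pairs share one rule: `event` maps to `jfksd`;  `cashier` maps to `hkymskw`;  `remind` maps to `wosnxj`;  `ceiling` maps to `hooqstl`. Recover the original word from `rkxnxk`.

Shifts by position in event: pos 0: e→j (+5), pos 1: v→f (+10), pos 2: e→k (+6), pos 3: n→s (+5), pos 4: t→d (+10) — repeating every 3. The shifts repeat in a cycle of length 3: positions 0,1,… shift by +5, +10, +6, then the pattern repeats.
Reversing it on rkxnxk: r−5=m, k−10=a, x−6=r, n−5=i, x−10=n, k−6=e.

marine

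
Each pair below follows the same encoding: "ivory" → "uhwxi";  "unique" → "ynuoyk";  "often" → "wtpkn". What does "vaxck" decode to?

i(8)→u(20) and v(21)→h(7) fit y≡9x+0 (mod 26); the inverse of 9 mod 26 is 3. Each letter's alphabet position (a=0..z=25) is mapped through 9·x+0 mod 26 — an affine cipher.
Undoing it on vaxck: v(21)→3·(21−0)≡11=l; a(0)→3·(0−0)≡0=a; x(23)→3·(23−0)≡17=r; c(2)→3·(2−0)≡6=g; k(10)→3·(10−0)≡4=e (all mod 26).

large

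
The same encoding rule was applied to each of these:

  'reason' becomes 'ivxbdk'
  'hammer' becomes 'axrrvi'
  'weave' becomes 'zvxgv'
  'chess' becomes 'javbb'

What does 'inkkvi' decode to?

r(17)→i(8) and e(4)→v(21) fit y≡19x+23 (mod 26); the inverse of 19 mod 26 is 11. Each letter's alphabet position (a=0..z=25) is mapped through 19·x+23 mod 26 — an affine cipher.
Undoing it on inkkvi: i(8)→11·(8−23)≡17=r; n(13)→11·(13−23)≡20=u; k(10)→11·(10−23)≡13=n; k(10)→11·(10−23)≡13=n; v(21)→11·(21−23)≡4=e; i(8)→11·(8−23)≡17=r (all mod 26).

runner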